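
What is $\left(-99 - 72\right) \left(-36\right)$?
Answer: $6156$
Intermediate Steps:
$\left(-99 - 72\right) \left(-36\right) = \left(-171\right) \left(-36\right) = 6156$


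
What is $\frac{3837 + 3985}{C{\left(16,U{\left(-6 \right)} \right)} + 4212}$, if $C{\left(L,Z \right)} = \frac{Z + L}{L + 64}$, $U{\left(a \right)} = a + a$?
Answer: $\frac{156440}{84241} \approx 1.8571$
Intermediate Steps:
$U{\left(a \right)} = 2 a$
$C{\left(L,Z \right)} = \frac{L + Z}{64 + L}$
$\frac{3837 + 3985}{C{\left(16,U{\left(-6 \right)} \right)} + 4212} = \frac{3837 + 3985}{\frac{16 + 2 \left(-6\right)}{64 + 16} + 4212} = \frac{7822}{\frac{16 - 12}{80} + 4212} = \frac{7822}{\frac{1}{80} \cdot 4 + 4212} = \frac{7822}{\frac{1}{20} + 4212} = \frac{7822}{\frac{84241}{20}} = 7822 \cdot \frac{20}{84241} = \frac{156440}{84241}$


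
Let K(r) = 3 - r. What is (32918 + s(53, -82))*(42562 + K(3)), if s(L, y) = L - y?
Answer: 1406801786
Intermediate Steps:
(32918 + s(53, -82))*(42562 + K(3)) = (32918 + (53 - 1*(-82)))*(42562 + (3 - 1*3)) = (32918 + (53 + 82))*(42562 + (3 - 3)) = (32918 + 135)*(42562 + 0) = 33053*42562 = 1406801786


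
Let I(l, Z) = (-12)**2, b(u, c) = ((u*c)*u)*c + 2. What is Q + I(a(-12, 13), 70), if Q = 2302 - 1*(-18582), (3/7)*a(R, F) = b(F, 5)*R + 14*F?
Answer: 21028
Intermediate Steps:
b(u, c) = 2 + c**2*u**2 (b(u, c) = ((c*u)*u)*c + 2 = (c*u**2)*c + 2 = c**2*u**2 + 2 = 2 + c**2*u**2)
a(R, F) = 98*F/3 + 7*R*(2 + 25*F**2)/3 (a(R, F) = 7*((2 + 5**2*F**2)*R + 14*F)/3 = 7*((2 + 25*F**2)*R + 14*F)/3 = 7*(R*(2 + 25*F**2) + 14*F)/3 = 7*(14*F + R*(2 + 25*F**2))/3 = 98*F/3 + 7*R*(2 + 25*F**2)/3)
I(l, Z) = 144
Q = 20884 (Q = 2302 + 18582 = 20884)
Q + I(a(-12, 13), 70) = 20884 + 144 = 21028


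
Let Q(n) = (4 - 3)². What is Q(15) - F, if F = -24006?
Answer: 24007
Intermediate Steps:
Q(n) = 1 (Q(n) = 1² = 1)
Q(15) - F = 1 - 1*(-24006) = 1 + 24006 = 24007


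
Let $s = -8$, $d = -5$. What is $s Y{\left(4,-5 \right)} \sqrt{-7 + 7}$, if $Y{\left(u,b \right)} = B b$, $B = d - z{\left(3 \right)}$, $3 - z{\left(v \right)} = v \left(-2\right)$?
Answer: $0$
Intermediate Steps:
$z{\left(v \right)} = 3 + 2 v$ ($z{\left(v \right)} = 3 - v \left(-2\right) = 3 - - 2 v = 3 + 2 v$)
$B = -14$ ($B = -5 - \left(3 + 2 \cdot 3\right) = -5 - \left(3 + 6\right) = -5 - 9 = -14$)
$Y{\left(u,b \right)} = - 14 b$
$s Y{\left(4,-5 \right)} \sqrt{-7 + 7} = - 8 \left(\left(-14\right) \left(-5\right)\right) \sqrt{-7 + 7} = \left(-8\right) 70 \sqrt{0} = \left(-560\right) 0 = 0$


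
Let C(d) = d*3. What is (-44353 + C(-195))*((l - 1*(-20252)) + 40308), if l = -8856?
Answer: -2323474352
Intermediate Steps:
C(d) = 3*d
(-44353 + C(-195))*((l - 1*(-20252)) + 40308) = (-44353 + 3*(-195))*((-8856 - 1*(-20252)) + 40308) = (-44353 - 585)*((-8856 + 20252) + 40308) = -44938*(11396 + 40308) = -44938*51704 = -2323474352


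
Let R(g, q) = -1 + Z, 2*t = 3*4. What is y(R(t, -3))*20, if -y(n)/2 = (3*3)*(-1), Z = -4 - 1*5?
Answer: 360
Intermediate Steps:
Z = -9 (Z = -4 - 5 = -9)
t = 6 (t = (3*4)/2 = (1/2)*12 = 6)
R(g, q) = -10 (R(g, q) = -1 - 9 = -10)
y(n) = 18 (y(n) = -2*3*3*(-1) = -18*(-1) = -2*(-9) = 18)
y(R(t, -3))*20 = 18*20 = 360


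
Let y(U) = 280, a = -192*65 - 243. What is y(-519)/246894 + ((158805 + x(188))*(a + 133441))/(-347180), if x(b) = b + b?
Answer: -1186079489787013/21429164730 ≈ -55349.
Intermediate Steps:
x(b) = 2*b
a = -12723 (a = -12480 - 243 = -12723)
y(-519)/246894 + ((158805 + x(188))*(a + 133441))/(-347180) = 280/246894 + ((158805 + 2*188)*(-12723 + 133441))/(-347180) = 280*(1/246894) + ((158805 + 376)*120718)*(-1/347180) = 140/123447 + (159181*120718)*(-1/347180) = 140/123447 + 19216011958*(-1/347180) = 140/123447 - 9608005979/173590 = -1186079489787013/21429164730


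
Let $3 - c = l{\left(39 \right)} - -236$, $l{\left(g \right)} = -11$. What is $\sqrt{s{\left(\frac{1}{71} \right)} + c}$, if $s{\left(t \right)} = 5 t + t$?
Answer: $\frac{2 i \sqrt{279669}}{71} \approx 14.897 i$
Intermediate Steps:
$s{\left(t \right)} = 6 t$
$c = -222$ ($c = 3 - \left(-11 - -236\right) = 3 - \left(-11 + 236\right) = 3 - 225 = -222$)
$\sqrt{s{\left(\frac{1}{71} \right)} + c} = \sqrt{\frac{6}{71} - 222} = \sqrt{- \frac{15756}{71}} = \frac{2 i \sqrt{279669}}{71}$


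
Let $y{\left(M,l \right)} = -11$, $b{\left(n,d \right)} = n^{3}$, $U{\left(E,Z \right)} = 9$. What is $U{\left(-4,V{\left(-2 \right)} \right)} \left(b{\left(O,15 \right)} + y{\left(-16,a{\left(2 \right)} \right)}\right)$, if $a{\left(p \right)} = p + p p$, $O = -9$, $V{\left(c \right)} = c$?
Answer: $-6660$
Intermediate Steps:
$a{\left(p \right)} = p + p^{2}$
$U{\left(-4,V{\left(-2 \right)} \right)} \left(b{\left(O,15 \right)} + y{\left(-16,a{\left(2 \right)} \right)}\right) = 9 \left(\left(-9\right)^{3} - 11\right) = 9 \left(-729 - 11\right) = 9 \left(-740\right) = -6660$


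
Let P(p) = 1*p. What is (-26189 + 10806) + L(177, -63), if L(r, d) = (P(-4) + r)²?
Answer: 14546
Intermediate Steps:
P(p) = p
L(r, d) = (-4 + r)²
(-26189 + 10806) + L(177, -63) = (-26189 + 10806) + (-4 + 177)² = -15383 + 173² = -15383 + 29929 = 14546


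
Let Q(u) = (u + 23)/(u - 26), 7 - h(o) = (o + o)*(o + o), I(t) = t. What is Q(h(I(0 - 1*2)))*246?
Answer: -492/5 ≈ -98.400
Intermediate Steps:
h(o) = 7 - 4*o**2 (h(o) = 7 - (o + o)*(o + o) = 7 - 2*o*2*o = 7 - 4*o**2)
Q(u) = (23 + u)/(-26 + u)
Q(h(I(0 - 1*2)))*246 = ((23 + (7 - 4*(0 - 1*2)**2))/(-26 + (7 - 4*(0 - 1*2)**2)))*246 = ((23 + (7 - 4*(0 - 2)**2))/(-26 + (7 - 4*(0 - 2)**2)))*246 = ((23 + (7 - 4*(-2)**2))/(-26 + (7 - 4*(-2)**2)))*246 = ((23 + (7 - 4*4))/(-26 + (7 - 4*4)))*246 = ((23 + (7 - 16))/(-26 + (7 - 16)))*246 = ((23 - 9)/(-26 - 9))*246 = (14/(-35))*246 = -1/35*14*246 = -2/5*246 = -492/5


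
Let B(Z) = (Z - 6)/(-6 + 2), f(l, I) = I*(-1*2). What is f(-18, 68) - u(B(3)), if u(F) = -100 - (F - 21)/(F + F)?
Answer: -99/2 ≈ -49.500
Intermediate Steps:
f(l, I) = -2*I (f(l, I) = I*(-2) = -2*I)
B(Z) = 3/2 - Z/4 (B(Z) = (-6 + Z)/(-4) = (-6 + Z)*(-1/4) = 3/2 - Z/4)
u(F) = -100 - (-21 + F)/(2*F)
f(-18, 68) - u(B(3)) = -2*68 - 3*(7 - 67*(3/2 - 1/4*3))/(2*(3/2 - 1/4*3)) = -136 - 3*(7 - 67*(3/2 - 3/4))/(2*(3/2 - 3/4)) = -136 - 3*(7 - 67*3/4)/(2*3/4) = -136 - 3*4*(7 - 201/4)/(2*3) = -136 - 3*4*(-173)/(2*3*4) = -136 - 1*(-173/2) = -136 + 173/2 = -99/2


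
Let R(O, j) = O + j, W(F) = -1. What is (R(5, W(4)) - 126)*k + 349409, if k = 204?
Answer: 324521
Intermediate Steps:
(R(5, W(4)) - 126)*k + 349409 = ((5 - 1) - 126)*204 + 349409 = (4 - 126)*204 + 349409 = -122*204 + 349409 = -24888 + 349409 = 324521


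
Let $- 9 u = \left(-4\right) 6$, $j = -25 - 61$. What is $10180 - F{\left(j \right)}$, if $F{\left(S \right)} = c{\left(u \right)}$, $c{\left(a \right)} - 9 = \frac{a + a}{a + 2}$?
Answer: $\frac{71189}{7} \approx 10170.0$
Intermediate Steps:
$j = -86$ ($j = -25 - 61 = -86$)
$u = \frac{8}{3}$ ($u = - \frac{\left(-4\right) 6}{9} = \left(- \frac{1}{9}\right) \left(-24\right) = \frac{8}{3} \approx 2.6667$)
$c{\left(a \right)} = 9 + \frac{2 a}{2 + a}$ ($c{\left(a \right)} = 9 + \frac{a + a}{a + 2} = 9 + \frac{2 a}{2 + a}$)
$F{\left(S \right)} = \frac{71}{7}$ ($F{\left(S \right)} = \frac{18 + 11 \cdot \frac{8}{3}}{2 + \frac{8}{3}} = \frac{18 + \frac{88}{3}}{\frac{14}{3}} = \frac{3}{14} \cdot \frac{142}{3} = \frac{71}{7}$)
$10180 - F{\left(j \right)} = 10180 - \frac{71}{7} = \frac{71189}{7}$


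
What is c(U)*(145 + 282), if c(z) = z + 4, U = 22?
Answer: 11102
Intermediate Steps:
c(z) = 4 + z
c(U)*(145 + 282) = (4 + 22)*(145 + 282) = 26*427 = 11102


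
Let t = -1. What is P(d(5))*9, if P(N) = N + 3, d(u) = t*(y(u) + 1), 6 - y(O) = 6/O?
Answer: -126/5 ≈ -25.200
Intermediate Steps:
y(O) = 6 - 6/O
d(u) = -7 + 6/u (d(u) = -((6 - 6/u) + 1) = -(7 - 6/u) = -7 + 6/u)
P(N) = 3 + N
P(d(5))*9 = (3 + (-7 + 6/5))*9 = (3 - 29/5)*9 = -14/5*9 = -126/5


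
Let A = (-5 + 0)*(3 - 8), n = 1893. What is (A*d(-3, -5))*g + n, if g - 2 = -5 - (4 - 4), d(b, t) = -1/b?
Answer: 1868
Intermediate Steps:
A = 25 (A = -5*(-5) = 25)
g = -3 (g = 2 + (-5 - (4 - 4)) = 2 + (-5 - 1*0) = 2 + (-5 + 0) = 2 - 5 = -3)
(A*d(-3, -5))*g + n = (25*(-1/(-3)))*(-3) + 1893 = (25*(-1*(-⅓)))*(-3) + 1893 = (25*(⅓))*(-3) + 1893 = (25/3)*(-3) + 1893 = -25 + 1893 = 1868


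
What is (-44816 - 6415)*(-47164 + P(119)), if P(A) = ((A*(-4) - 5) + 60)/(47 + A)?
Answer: 401120542995/166 ≈ 2.4164e+9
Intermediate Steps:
P(A) = (55 - 4*A)/(47 + A) (P(A) = ((-4*A - 5) + 60)/(47 + A) = ((-5 - 4*A) + 60)/(47 + A) = (55 - 4*A)/(47 + A))
(-44816 - 6415)*(-47164 + P(119)) = (-44816 - 6415)*(-47164 + (55 - 4*119)/(47 + 119)) = -51231*(-47164 + (55 - 476)/166) = -51231*(-47164 + (1/166)*(-421)) = -51231*(-47164 - 421/166) = -51231*(-7829645/166) = 401120542995/166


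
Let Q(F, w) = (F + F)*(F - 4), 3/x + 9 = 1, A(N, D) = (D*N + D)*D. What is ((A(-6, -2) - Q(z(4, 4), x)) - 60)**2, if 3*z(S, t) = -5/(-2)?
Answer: 1809025/324 ≈ 5583.4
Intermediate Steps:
z(S, t) = 5/6 (z(S, t) = (-5/(-2))/3 = (-5*(-1/2))/3 = (1/3)*(5/2) = 5/6)
A(N, D) = D*(D + D*N) (A(N, D) = (D + D*N)*D = D*(D + D*N))
x = -3/8 (x = 3/(-9 + 1) = 3/(-8) = 3*(-1/8) = -3/8 ≈ -0.37500)
Q(F, w) = 2*F*(-4 + F) (Q(F, w) = (2*F)*(-4 + F) = 2*F*(-4 + F))
((A(-6, -2) - Q(z(4, 4), x)) - 60)**2 = (((-2)**2*(1 - 6) - 2*5*(-4 + 5/6)/6) - 60)**2 = ((4*(-5) - 2*5*(-19)/(6*6)) - 60)**2 = ((-20 - 1*(-95/18)) - 60)**2 = ((-20 + 95/18) - 60)**2 = (-265/18 - 60)**2 = (-1345/18)**2 = 1809025/324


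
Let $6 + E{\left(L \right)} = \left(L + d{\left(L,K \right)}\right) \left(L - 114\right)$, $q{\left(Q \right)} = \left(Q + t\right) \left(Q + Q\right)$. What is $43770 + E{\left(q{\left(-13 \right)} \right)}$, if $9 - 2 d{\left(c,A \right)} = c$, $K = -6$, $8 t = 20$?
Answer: $66183$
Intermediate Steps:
$t = \frac{5}{2}$ ($t = \frac{1}{8} \cdot 20 = \frac{5}{2} \approx 2.5$)
$q{\left(Q \right)} = 2 Q \left(\frac{5}{2} + Q\right)$ ($q{\left(Q \right)} = \left(Q + \frac{5}{2}\right) \left(Q + Q\right) = \left(\frac{5}{2} + Q\right) 2 Q = 2 Q \left(\frac{5}{2} + Q\right)$)
$d{\left(c,A \right)} = \frac{9}{2} - \frac{c}{2}$
$E{\left(L \right)} = -6 + \left(-114 + L\right) \left(\frac{9}{2} + \frac{L}{2}\right)$ ($E{\left(L \right)} = -6 + \left(L - \left(- \frac{9}{2} + \frac{L}{2}\right)\right) \left(L - 114\right) = -6 + \left(\frac{9}{2} + \frac{L}{2}\right) \left(-114 + L\right) = -6 + \left(-114 + L\right) \left(\frac{9}{2} + \frac{L}{2}\right)$)
$43770 + E{\left(q{\left(-13 \right)} \right)} = 43770 - \left(519 - \frac{169 \left(5 + 2 \left(-13\right)\right)^{2}}{2} + \frac{105}{2} \left(-13\right) \left(5 + 2 \left(-13\right)\right)\right) = 43770 - \left(519 - \frac{169 \left(5 - 26\right)^{2}}{2} + \frac{105}{2} \left(-13\right) \left(5 - 26\right)\right) = 43770 - \left(519 - \frac{74529}{2} + \frac{105}{2} \left(-13\right) \left(-21\right)\right) = 43770 - \left(\frac{29703}{2} - \frac{74529}{2}\right) = 43770 - -22413 = 43770 + 22413 = 66183$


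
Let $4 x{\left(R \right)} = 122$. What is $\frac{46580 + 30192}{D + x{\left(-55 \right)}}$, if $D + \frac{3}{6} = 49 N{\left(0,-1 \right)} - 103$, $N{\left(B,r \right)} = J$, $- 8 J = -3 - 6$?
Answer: $- \frac{614176}{143} \approx -4294.9$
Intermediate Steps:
$J = \frac{9}{8}$ ($J = - \frac{-3 - 6}{8} = \left(- \frac{1}{8}\right) \left(-9\right) = \frac{9}{8} \approx 1.125$)
$N{\left(B,r \right)} = \frac{9}{8}$
$x{\left(R \right)} = \frac{61}{2}$ ($x{\left(R \right)} = \frac{1}{4} \cdot 122 = \frac{61}{2}$)
$D = - \frac{387}{8}$ ($D = - \frac{1}{2} + \left(49 \cdot \frac{9}{8} - 103\right) = - \frac{1}{2} + \left(\frac{441}{8} - 103\right) = - \frac{1}{2} - \frac{383}{8} = - \frac{387}{8} \approx -48.375$)
$\frac{46580 + 30192}{D + x{\left(-55 \right)}} = \frac{46580 + 30192}{- \frac{387}{8} + \frac{61}{2}} = \frac{76772}{- \frac{143}{8}} = 76772 \left(- \frac{8}{143}\right) = - \frac{614176}{143}$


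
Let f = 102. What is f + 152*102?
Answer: 15606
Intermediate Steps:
f + 152*102 = 102 + 152*102 = 102 + 15504 = 15606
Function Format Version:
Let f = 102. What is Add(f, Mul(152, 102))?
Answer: 15606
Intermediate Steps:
Add(f, Mul(152, 102)) = Add(102, Mul(152, 102)) = Add(102, 15504) = 15606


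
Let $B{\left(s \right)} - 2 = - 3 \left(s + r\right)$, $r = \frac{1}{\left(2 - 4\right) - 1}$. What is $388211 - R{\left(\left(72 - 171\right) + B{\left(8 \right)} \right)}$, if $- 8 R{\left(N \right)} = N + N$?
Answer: $388181$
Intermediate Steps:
$r = - \frac{1}{3}$ ($r = \frac{1}{\left(2 - 4\right) - 1} = \frac{1}{-2 - 1} = \frac{1}{-3} = - \frac{1}{3} \approx -0.33333$)
$B{\left(s \right)} = 3 - 3 s$ ($B{\left(s \right)} = 2 - 3 \left(s - \frac{1}{3}\right) = 2 - 3 \left(- \frac{1}{3} + s\right) = 2 - \left(-1 + 3 s\right) = 3 - 3 s$)
$R{\left(N \right)} = - \frac{N}{4}$ ($R{\left(N \right)} = - \frac{N + N}{8} = - \frac{2 N}{8} = - \frac{N}{4}$)
$388211 - R{\left(\left(72 - 171\right) + B{\left(8 \right)} \right)} = 388211 - - \frac{\left(72 - 171\right) + \left(3 - 24\right)}{4} = 388211 - - \frac{-99 + \left(3 - 24\right)}{4} = 388211 - - \frac{-99 - 21}{4} = 388211 - \left(- \frac{1}{4}\right) \left(-120\right) = 388211 - 30 = 388181$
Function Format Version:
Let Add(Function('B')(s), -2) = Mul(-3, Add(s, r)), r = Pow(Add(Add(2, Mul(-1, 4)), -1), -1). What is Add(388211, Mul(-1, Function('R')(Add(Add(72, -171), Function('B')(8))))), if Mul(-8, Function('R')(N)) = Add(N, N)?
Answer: 388181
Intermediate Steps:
r = Rational(-1, 3) (r = Pow(Add(Add(2, -4), -1), -1) = Pow(Add(-2, -1), -1) = Pow(-3, -1) = Rational(-1, 3) ≈ -0.33333)
Function('B')(s) = Add(3, Mul(-3, s)) (Function('B')(s) = Add(2, Mul(-3, Add(s, Rational(-1, 3)))) = Add(2, Mul(-3, Add(Rational(-1, 3), s))) = Add(2, Add(1, Mul(-3, s))) = Add(3, Mul(-3, s)))
Function('R')(N) = Mul(Rational(-1, 4), N) (Function('R')(N) = Mul(Rational(-1, 8), Add(N, N)) = Mul(Rational(-1, 8), Mul(2, N)) = Mul(Rational(-1, 4), N))
Add(388211, Mul(-1, Function('R')(Add(Add(72, -171), Function('B')(8))))) = Add(388211, Mul(-1, Mul(Rational(-1, 4), Add(Add(72, -171), Add(3, Mul(-3, 8)))))) = Add(388211, Mul(-1, Mul(Rational(-1, 4), Add(-99, Add(3, -24))))) = Add(388211, Mul(-1, Mul(Rational(-1, 4), Add(-99, -21)))) = Add(388211, Mul(-1, Mul(Rational(-1, 4), -120))) = Add(388211, Mul(-1, 30)) = Add(388211, -30) = 388181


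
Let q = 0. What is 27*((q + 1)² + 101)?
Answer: 2754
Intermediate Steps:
27*((q + 1)² + 101) = 27*((0 + 1)² + 101) = 27*(1² + 101) = 27*(1 + 101) = 27*102 = 2754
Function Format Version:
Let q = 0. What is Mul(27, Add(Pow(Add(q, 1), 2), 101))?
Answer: 2754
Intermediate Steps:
Mul(27, Add(Pow(Add(q, 1), 2), 101)) = Mul(27, Add(Pow(Add(0, 1), 2), 101)) = Mul(27, Add(Pow(1, 2), 101)) = Mul(27, Add(1, 101)) = Mul(27, 102) = 2754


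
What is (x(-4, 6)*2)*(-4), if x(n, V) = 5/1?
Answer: -40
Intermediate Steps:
x(n, V) = 5 (x(n, V) = 5*1 = 5)
(x(-4, 6)*2)*(-4) = (5*2)*(-4) = 10*(-4) = -40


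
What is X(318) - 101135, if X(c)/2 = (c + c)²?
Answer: 707857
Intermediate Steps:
X(c) = 8*c² (X(c) = 2*(c + c)² = 2*(2*c)² = 2*(4*c²) = 8*c²)
X(318) - 101135 = 8*318² - 101135 = 8*101124 - 101135 = 808992 - 101135 = 707857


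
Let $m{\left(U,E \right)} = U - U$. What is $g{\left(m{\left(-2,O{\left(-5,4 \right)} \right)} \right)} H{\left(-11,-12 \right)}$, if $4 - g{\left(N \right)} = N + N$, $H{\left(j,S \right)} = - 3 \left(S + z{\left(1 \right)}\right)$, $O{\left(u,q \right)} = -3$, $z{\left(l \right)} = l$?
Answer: $132$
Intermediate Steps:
$m{\left(U,E \right)} = 0$
$H{\left(j,S \right)} = -3 - 3 S$ ($H{\left(j,S \right)} = - 3 \left(S + 1\right) = - 3 \left(1 + S\right) = -3 - 3 S$)
$g{\left(N \right)} = 4 - 2 N$ ($g{\left(N \right)} = 4 - \left(N + N\right) = 4 - 2 N$)
$g{\left(m{\left(-2,O{\left(-5,4 \right)} \right)} \right)} H{\left(-11,-12 \right)} = \left(4 - 0\right) \left(-3 - -36\right) = \left(4 + 0\right) \left(-3 + 36\right) = 4 \cdot 33 = 132$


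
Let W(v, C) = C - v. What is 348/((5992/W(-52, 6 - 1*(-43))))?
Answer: 8787/1498 ≈ 5.8658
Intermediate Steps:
348/((5992/W(-52, 6 - 1*(-43)))) = 348/((5992/((6 - 1*(-43)) - 1*(-52)))) = 348/((5992/((6 + 43) + 52))) = 348/((5992/(49 + 52))) = 348/((5992/101)) = 348/((5992*(1/101))) = 348/(5992/101) = 348*(101/5992) = 8787/1498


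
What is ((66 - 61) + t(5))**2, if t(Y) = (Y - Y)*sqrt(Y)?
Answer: 25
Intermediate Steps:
t(Y) = 0 (t(Y) = 0*sqrt(Y) = 0)
((66 - 61) + t(5))**2 = ((66 - 61) + 0)**2 = (5 + 0)**2 = 5**2 = 25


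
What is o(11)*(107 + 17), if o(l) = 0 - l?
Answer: -1364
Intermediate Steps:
o(l) = -l
o(11)*(107 + 17) = (-1*11)*(107 + 17) = -11*124 = -1364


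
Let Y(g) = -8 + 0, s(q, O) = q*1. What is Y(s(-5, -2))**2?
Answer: 64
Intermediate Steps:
s(q, O) = q
Y(g) = -8
Y(s(-5, -2))**2 = (-8)**2 = 64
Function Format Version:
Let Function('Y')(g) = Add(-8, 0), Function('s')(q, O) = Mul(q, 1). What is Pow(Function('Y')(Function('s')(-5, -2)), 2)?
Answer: 64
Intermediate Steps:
Function('s')(q, O) = q
Function('Y')(g) = -8
Pow(Function('Y')(Function('s')(-5, -2)), 2) = Pow(-8, 2) = 64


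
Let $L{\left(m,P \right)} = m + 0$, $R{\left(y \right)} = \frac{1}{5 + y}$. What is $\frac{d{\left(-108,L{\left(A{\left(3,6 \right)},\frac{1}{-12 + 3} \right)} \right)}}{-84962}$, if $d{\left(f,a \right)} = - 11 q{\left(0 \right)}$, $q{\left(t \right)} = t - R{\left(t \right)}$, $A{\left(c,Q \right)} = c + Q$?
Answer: $- \frac{11}{424810} \approx -2.5894 \cdot 10^{-5}$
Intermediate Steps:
$A{\left(c,Q \right)} = Q + c$
$L{\left(m,P \right)} = m$
$q{\left(t \right)} = t - \frac{1}{5 + t}$
$d{\left(f,a \right)} = \frac{11}{5}$ ($d{\left(f,a \right)} = - 11 \frac{-1 + 0 \left(5 + 0\right)}{5 + 0} = - 11 \frac{-1 + 0 \cdot 5}{5} = - 11 \frac{-1 + 0}{5} = - 11 \cdot \frac{1}{5} \left(-1\right) = \left(-11\right) \left(- \frac{1}{5}\right) = \frac{11}{5}$)
$\frac{d{\left(-108,L{\left(A{\left(3,6 \right)},\frac{1}{-12 + 3} \right)} \right)}}{-84962} = \frac{11}{5 \left(-84962\right)} = \frac{11}{5} \left(- \frac{1}{84962}\right) = - \frac{11}{424810}$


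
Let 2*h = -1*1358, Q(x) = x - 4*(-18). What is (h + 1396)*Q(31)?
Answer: 73851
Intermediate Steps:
Q(x) = 72 + x (Q(x) = x + 72 = 72 + x)
h = -679 (h = (-1*1358)/2 = (½)*(-1358) = -679)
(h + 1396)*Q(31) = (-679 + 1396)*(72 + 31) = 717*103 = 73851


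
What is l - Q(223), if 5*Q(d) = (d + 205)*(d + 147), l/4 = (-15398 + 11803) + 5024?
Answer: -25956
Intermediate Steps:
l = 5716 (l = 4*((-15398 + 11803) + 5024) = 4*(-3595 + 5024) = 4*1429 = 5716)
Q(d) = (147 + d)*(205 + d)/5 (Q(d) = ((d + 205)*(d + 147))/5 = ((205 + d)*(147 + d))/5 = ((147 + d)*(205 + d))/5 = (147 + d)*(205 + d)/5)
l - Q(223) = 5716 - (6027 + (⅕)*223² + (352/5)*223) = 5716 - (6027 + (⅕)*49729 + 78496/5) = 5716 - (6027 + 49729/5 + 78496/5) = 5716 - 1*31672 = 5716 - 31672 = -25956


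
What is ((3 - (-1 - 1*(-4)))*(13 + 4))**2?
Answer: 0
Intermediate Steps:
((3 - (-1 - 1*(-4)))*(13 + 4))**2 = ((3 - (-1 + 4))*17)**2 = ((3 - 1*3)*17)**2 = ((3 - 3)*17)**2 = (0*17)**2 = 0**2 = 0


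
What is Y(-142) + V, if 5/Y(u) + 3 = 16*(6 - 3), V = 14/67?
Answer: 193/603 ≈ 0.32007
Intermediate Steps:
V = 14/67 (V = (1/67)*14 = 14/67 ≈ 0.20896)
Y(u) = ⅑ (Y(u) = 5/(-3 + 16*(6 - 3)) = 5/(-3 + 16*3) = 5/(-3 + 48) = 5/45 = 5*(1/45) = ⅑)
Y(-142) + V = ⅑ + 14/67 = 193/603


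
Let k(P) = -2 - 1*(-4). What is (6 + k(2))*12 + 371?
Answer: 467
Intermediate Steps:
k(P) = 2 (k(P) = -2 + 4 = 2)
(6 + k(2))*12 + 371 = (6 + 2)*12 + 371 = 8*12 + 371 = 96 + 371 = 467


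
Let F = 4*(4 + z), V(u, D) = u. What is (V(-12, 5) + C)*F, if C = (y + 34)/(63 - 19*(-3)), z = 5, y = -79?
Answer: -891/2 ≈ -445.50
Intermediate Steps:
F = 36 (F = 4*(4 + 5) = 4*9 = 36)
C = -3/8 (C = (-79 + 34)/(63 - 19*(-3)) = -45/(63 + 57) = -45/120 = -45*1/120 = -3/8 ≈ -0.37500)
(V(-12, 5) + C)*F = (-12 - 3/8)*36 = -99/8*36 = -891/2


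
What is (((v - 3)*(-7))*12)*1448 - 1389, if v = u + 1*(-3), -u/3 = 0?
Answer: 728403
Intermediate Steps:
u = 0 (u = -3*0 = 0)
v = -3 (v = 0 + 1*(-3) = 0 - 3 = -3)
(((v - 3)*(-7))*12)*1448 - 1389 = (((-3 - 3)*(-7))*12)*1448 - 1389 = (-6*(-7)*12)*1448 - 1389 = (42*12)*1448 - 1389 = 504*1448 - 1389 = 729792 - 1389 = 728403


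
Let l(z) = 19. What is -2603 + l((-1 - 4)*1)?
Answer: -2584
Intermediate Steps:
-2603 + l((-1 - 4)*1) = -2603 + 19 = -2584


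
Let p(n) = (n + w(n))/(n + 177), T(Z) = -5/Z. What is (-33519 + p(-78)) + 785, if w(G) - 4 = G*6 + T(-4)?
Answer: -4321609/132 ≈ -32739.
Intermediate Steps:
w(G) = 21/4 + 6*G (w(G) = 4 + (G*6 - 5/(-4)) = 4 + (6*G - 5*(-1/4)) = 4 + (6*G + 5/4) = 4 + (5/4 + 6*G) = 21/4 + 6*G)
p(n) = (21/4 + 7*n)/(177 + n) (p(n) = (n + (21/4 + 6*n))/(n + 177) = (21/4 + 7*n)/(177 + n))
(-33519 + p(-78)) + 785 = (-33519 + 7*(3 + 4*(-78))/(4*(177 - 78))) + 785 = (-33519 + (7/4)*(3 - 312)/99) + 785 = (-33519 + (7/4)*(1/99)*(-309)) + 785 = (-33519 - 721/132) + 785 = -4425229/132 + 785 = -4321609/132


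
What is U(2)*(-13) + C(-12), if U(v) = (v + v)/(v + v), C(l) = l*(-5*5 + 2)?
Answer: 263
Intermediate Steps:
C(l) = -23*l (C(l) = l*(-25 + 2) = l*(-23) = -23*l)
U(v) = 1 (U(v) = (2*v)/((2*v)) = (2*v)*(1/(2*v)) = 1)
U(2)*(-13) + C(-12) = 1*(-13) - 23*(-12) = -13 + 276 = 263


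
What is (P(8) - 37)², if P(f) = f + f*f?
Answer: 1225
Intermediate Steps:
P(f) = f + f²
(P(8) - 37)² = (8*(1 + 8) - 37)² = (8*9 - 37)² = (72 - 37)² = 35² = 1225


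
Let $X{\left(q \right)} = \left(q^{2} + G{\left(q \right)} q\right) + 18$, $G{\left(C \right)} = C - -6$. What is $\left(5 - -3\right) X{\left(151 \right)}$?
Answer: $372208$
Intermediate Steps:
$G{\left(C \right)} = 6 + C$ ($G{\left(C \right)} = C + 6 = 6 + C$)
$X{\left(q \right)} = 18 + q^{2} + q \left(6 + q\right)$ ($X{\left(q \right)} = \left(q^{2} + \left(6 + q\right) q\right) + 18 = \left(q^{2} + q \left(6 + q\right)\right) + 18 = 18 + q^{2} + q \left(6 + q\right)$)
$\left(5 - -3\right) X{\left(151 \right)} = \left(5 - -3\right) \left(18 + 151^{2} + 151 \left(6 + 151\right)\right) = \left(5 + 3\right) \left(18 + 22801 + 151 \cdot 157\right) = 8 \left(18 + 22801 + 23707\right) = 8 \cdot 46526 = 372208$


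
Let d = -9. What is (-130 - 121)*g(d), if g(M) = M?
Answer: 2259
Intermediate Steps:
(-130 - 121)*g(d) = (-130 - 121)*(-9) = -251*(-9) = 2259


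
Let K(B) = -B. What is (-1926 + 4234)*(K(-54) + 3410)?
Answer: 7994912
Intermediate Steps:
(-1926 + 4234)*(K(-54) + 3410) = (-1926 + 4234)*(-1*(-54) + 3410) = 2308*(54 + 3410) = 2308*3464 = 7994912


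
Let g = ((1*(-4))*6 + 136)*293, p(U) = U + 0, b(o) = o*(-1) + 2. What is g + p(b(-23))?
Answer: 32841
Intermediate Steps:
b(o) = 2 - o (b(o) = -o + 2 = 2 - o)
p(U) = U
g = 32816 (g = (-4*6 + 136)*293 = (-24 + 136)*293 = 112*293 = 32816)
g + p(b(-23)) = 32816 + (2 - 1*(-23)) = 32816 + (2 + 23) = 32816 + 25 = 32841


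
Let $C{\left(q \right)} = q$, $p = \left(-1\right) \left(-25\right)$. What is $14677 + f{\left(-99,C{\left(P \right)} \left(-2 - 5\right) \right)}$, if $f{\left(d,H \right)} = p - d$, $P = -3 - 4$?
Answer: $14801$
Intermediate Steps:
$p = 25$
$P = -7$
$f{\left(d,H \right)} = 25 - d$
$14677 + f{\left(-99,C{\left(P \right)} \left(-2 - 5\right) \right)} = 14677 + \left(25 - -99\right) = 14677 + \left(25 + 99\right) = 14677 + 124 = 14801$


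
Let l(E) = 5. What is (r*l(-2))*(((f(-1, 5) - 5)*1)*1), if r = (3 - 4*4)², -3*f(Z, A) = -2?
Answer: -10985/3 ≈ -3661.7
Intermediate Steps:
f(Z, A) = ⅔ (f(Z, A) = -⅓*(-2) = ⅔)
r = 169 (r = (3 - 16)² = (-13)² = 169)
(r*l(-2))*(((f(-1, 5) - 5)*1)*1) = (169*5)*(((⅔ - 5)*1)*1) = 845*(-13/3*1*1) = 845*(-13/3*1) = 845*(-13/3) = -10985/3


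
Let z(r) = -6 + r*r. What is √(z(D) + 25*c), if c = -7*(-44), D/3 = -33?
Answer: √17495 ≈ 132.27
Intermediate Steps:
D = -99 (D = 3*(-33) = -99)
c = 308
z(r) = -6 + r²
√(z(D) + 25*c) = √((-6 + (-99)²) + 25*308) = √((-6 + 9801) + 7700) = √(9795 + 7700) = √17495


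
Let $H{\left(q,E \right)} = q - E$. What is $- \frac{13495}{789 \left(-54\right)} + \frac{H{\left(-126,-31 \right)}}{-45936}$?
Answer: $\frac{34664105}{108730512} \approx 0.31881$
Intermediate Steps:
$- \frac{13495}{789 \left(-54\right)} + \frac{H{\left(-126,-31 \right)}}{-45936} = - \frac{13495}{789 \left(-54\right)} + \frac{-126 - -31}{-45936} = - \frac{13495}{-42606} + \left(-126 + 31\right) \left(- \frac{1}{45936}\right) = \left(-13495\right) \left(- \frac{1}{42606}\right) - - \frac{95}{45936} = \frac{13495}{42606} + \frac{95}{45936} = \frac{34664105}{108730512}$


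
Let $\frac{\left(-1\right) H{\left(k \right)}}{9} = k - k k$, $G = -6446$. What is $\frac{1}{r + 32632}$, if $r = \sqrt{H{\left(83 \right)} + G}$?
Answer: $\frac{4079}{133099077} - \frac{\sqrt{13702}}{532396308} \approx 3.0426 \cdot 10^{-5}$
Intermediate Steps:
$H{\left(k \right)} = - 9 k + 9 k^{2}$ ($H{\left(k \right)} = - 9 \left(k - k k\right) = - 9 \left(k - k^{2}\right) = - 9 k + 9 k^{2}$)
$r = 2 \sqrt{13702}$ ($r = \sqrt{9 \cdot 83 \left(-1 + 83\right) - 6446} = \sqrt{9 \cdot 83 \cdot 82 - 6446} = \sqrt{61254 - 6446} = \sqrt{54808} = 2 \sqrt{13702} \approx 234.11$)
$\frac{1}{r + 32632} = \frac{1}{2 \sqrt{13702} + 32632} = \frac{1}{32632 + 2 \sqrt{13702}}$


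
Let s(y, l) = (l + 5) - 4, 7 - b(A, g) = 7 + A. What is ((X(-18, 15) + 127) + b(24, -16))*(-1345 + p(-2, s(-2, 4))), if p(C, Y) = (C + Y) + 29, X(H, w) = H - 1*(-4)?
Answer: -116857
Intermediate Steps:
b(A, g) = -A (b(A, g) = 7 - (7 + A) = 7 + (-7 - A) = -A)
s(y, l) = 1 + l (s(y, l) = (5 + l) - 4 = 1 + l)
X(H, w) = 4 + H (X(H, w) = H + 4 = 4 + H)
p(C, Y) = 29 + C + Y
((X(-18, 15) + 127) + b(24, -16))*(-1345 + p(-2, s(-2, 4))) = (((4 - 18) + 127) - 1*24)*(-1345 + (29 - 2 + (1 + 4))) = ((-14 + 127) - 24)*(-1345 + (29 - 2 + 5)) = (113 - 24)*(-1345 + 32) = 89*(-1313) = -116857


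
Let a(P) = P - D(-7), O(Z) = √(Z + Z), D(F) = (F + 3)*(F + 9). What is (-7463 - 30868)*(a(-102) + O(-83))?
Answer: 3603114 - 38331*I*√166 ≈ 3.6031e+6 - 4.9386e+5*I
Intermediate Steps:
D(F) = (3 + F)*(9 + F)
O(Z) = √2*√Z (O(Z) = √(2*Z) = √2*√Z)
a(P) = 8 + P (a(P) = P - (27 + (-7)² + 12*(-7)) = P - (27 + 49 - 84) = P - 1*(-8) = P + 8 = 8 + P)
(-7463 - 30868)*(a(-102) + O(-83)) = (-7463 - 30868)*((8 - 102) + √2*√(-83)) = -38331*(-94 + √2*(I*√83)) = -38331*(-94 + I*√166) = 3603114 - 38331*I*√166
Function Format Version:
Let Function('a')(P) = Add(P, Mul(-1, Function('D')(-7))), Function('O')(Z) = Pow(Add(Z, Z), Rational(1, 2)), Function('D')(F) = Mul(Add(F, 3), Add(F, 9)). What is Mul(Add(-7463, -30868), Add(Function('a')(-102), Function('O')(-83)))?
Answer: Add(3603114, Mul(-38331, I, Pow(166, Rational(1, 2)))) ≈ Add(3.6031e+6, Mul(-4.9386e+5, I))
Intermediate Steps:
Function('D')(F) = Mul(Add(3, F), Add(9, F))
Function('O')(Z) = Mul(Pow(2, Rational(1, 2)), Pow(Z, Rational(1, 2))) (Function('O')(Z) = Pow(Mul(2, Z), Rational(1, 2)) = Mul(Pow(2, Rational(1, 2)), Pow(Z, Rational(1, 2))))
Function('a')(P) = Add(8, P) (Function('a')(P) = Add(P, Mul(-1, Add(27, Pow(-7, 2), Mul(12, -7)))) = Add(P, Mul(-1, Add(27, 49, -84))) = Add(P, Mul(-1, -8)) = Add(P, 8) = Add(8, P))
Mul(Add(-7463, -30868), Add(Function('a')(-102), Function('O')(-83))) = Mul(Add(-7463, -30868), Add(Add(8, -102), Mul(Pow(2, Rational(1, 2)), Pow(-83, Rational(1, 2))))) = Mul(-38331, Add(-94, Mul(Pow(2, Rational(1, 2)), Mul(I, Pow(83, Rational(1, 2)))))) = Mul(-38331, Add(-94, Mul(I, Pow(166, Rational(1, 2))))) = Add(3603114, Mul(-38331, I, Pow(166, Rational(1, 2))))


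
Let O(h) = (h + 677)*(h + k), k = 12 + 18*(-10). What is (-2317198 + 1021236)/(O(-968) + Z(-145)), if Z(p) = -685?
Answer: -1295962/329891 ≈ -3.9285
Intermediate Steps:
k = -168 (k = 12 - 180 = -168)
O(h) = (-168 + h)*(677 + h) (O(h) = (h + 677)*(h - 168) = (677 + h)*(-168 + h) = (-168 + h)*(677 + h))
(-2317198 + 1021236)/(O(-968) + Z(-145)) = (-2317198 + 1021236)/((-113736 + (-968)² + 509*(-968)) - 685) = -1295962/((-113736 + 937024 - 492712) - 685) = -1295962/(330576 - 685) = -1295962/329891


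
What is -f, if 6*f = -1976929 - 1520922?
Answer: 3497851/6 ≈ 5.8298e+5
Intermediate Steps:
f = -3497851/6 (f = (-1976929 - 1520922)/6 = (⅙)*(-3497851) = -3497851/6 ≈ -5.8298e+5)
-f = -1*(-3497851/6) = 3497851/6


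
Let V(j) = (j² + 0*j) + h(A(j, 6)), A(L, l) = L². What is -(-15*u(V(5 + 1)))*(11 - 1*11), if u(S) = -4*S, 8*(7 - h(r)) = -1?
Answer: 0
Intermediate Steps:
h(r) = 57/8 (h(r) = 7 - ⅛*(-1) = 7 + ⅛ = 57/8)
V(j) = 57/8 + j² (V(j) = (j² + 0*j) + 57/8 = (j² + 0) + 57/8 = j² + 57/8 = 57/8 + j²)
-(-15*u(V(5 + 1)))*(11 - 1*11) = -(-(-60)*(57/8 + (5 + 1)²))*(11 - 1*11) = -(-(-60)*(57/8 + 6²))*(11 - 11) = -(-(-60)*(57/8 + 36))*0 = -(-(-60)*345/8)*0 = -(-15*(-345/2))*0 = -5175*0/2 = -1*0 = 0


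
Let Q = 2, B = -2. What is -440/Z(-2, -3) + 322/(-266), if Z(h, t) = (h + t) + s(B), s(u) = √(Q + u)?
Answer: 1649/19 ≈ 86.789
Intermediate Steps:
s(u) = √(2 + u)
Z(h, t) = h + t (Z(h, t) = (h + t) + √(2 - 2) = (h + t) + √0 = (h + t) + 0 = h + t)
-440/Z(-2, -3) + 322/(-266) = -440/(-2 - 3) + 322/(-266) = -440/(-5) + 322*(-1/266) = -440*(-⅕) - 23/19 = 88 - 23/19 = 1649/19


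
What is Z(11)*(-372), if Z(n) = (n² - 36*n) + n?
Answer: 98208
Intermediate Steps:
Z(n) = n² - 35*n
Z(11)*(-372) = (11*(-35 + 11))*(-372) = (11*(-24))*(-372) = -264*(-372) = 98208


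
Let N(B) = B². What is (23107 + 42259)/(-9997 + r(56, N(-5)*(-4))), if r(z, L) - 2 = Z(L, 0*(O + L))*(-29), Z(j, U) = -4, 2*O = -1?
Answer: -65366/9879 ≈ -6.6167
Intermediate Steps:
O = -½ (O = (½)*(-1) = -½ ≈ -0.50000)
r(z, L) = 118 (r(z, L) = 2 - 4*(-29) = 2 + 116 = 118)
(23107 + 42259)/(-9997 + r(56, N(-5)*(-4))) = (23107 + 42259)/(-9997 + 118) = 65366/(-9879) = 65366*(-1/9879) = -65366/9879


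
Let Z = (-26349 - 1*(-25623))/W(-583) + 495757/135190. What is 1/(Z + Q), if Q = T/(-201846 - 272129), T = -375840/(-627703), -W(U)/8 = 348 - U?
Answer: 31533361547605148/118710099387319409 ≈ 0.26563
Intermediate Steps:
W(U) = -2784 + 8*U (W(U) = -8*(348 - U) = -2784 + 8*U)
T = 375840/627703 (T = -375840*(-1/627703) = 375840/627703 ≈ 0.59875)
Q = -75168/59503105885 (Q = 375840/(627703*(-201846 - 272129)) = (375840/627703)/(-473975) = (375840/627703)*(-1/473975) = -75168/59503105885 ≈ -1.2633e-6)
Z = 947636519/251723780 (Z = (-26349 - 1*(-25623))/(-2784 + 8*(-583)) + 495757/135190 = (-26349 + 25623)/(-2784 - 4664) + 495757*(1/135190) = -726/(-7448) + 495757/135190 = -726*(-1/7448) + 495757/135190 = 363/3724 + 495757/135190 = 947636519/251723780 ≈ 3.7646)
1/(Z + Q) = 1/(947636519/251723780 - 75168/59503105885) = 1/(118710099387319409/31533361547605148) = 31533361547605148/118710099387319409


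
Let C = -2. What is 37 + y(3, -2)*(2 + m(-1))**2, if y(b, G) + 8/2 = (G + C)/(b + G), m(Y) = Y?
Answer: 29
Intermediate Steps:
y(b, G) = -4 + (-2 + G)/(G + b) (y(b, G) = -4 + (G - 2)/(b + G) = -4 + (-2 + G)/(G + b))
37 + y(3, -2)*(2 + m(-1))**2 = 37 + ((-2 - 4*3 - 3*(-2))/(-2 + 3))*(2 - 1)**2 = 37 + ((-2 - 12 + 6)/1)*1**2 = 37 + (1*(-8))*1 = 37 - 8*1 = 37 - 8 = 29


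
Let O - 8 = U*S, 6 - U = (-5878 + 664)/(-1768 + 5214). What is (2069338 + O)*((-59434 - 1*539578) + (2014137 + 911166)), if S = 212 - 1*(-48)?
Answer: 8302180978725678/1723 ≈ 4.8184e+12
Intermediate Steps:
U = 12945/1723 (U = 6 - (-5878 + 664)/(-1768 + 5214) = 6 - (-5214)/3446 = 6 - 1*(-2607/1723) = 6 + 2607/1723 = 12945/1723 ≈ 7.5131)
S = 260 (S = 212 + 48 = 260)
O = 3379484/1723 (O = 8 + (12945/1723)*260 = 8 + 3365700/1723 = 3379484/1723 ≈ 1961.4)
(2069338 + O)*((-59434 - 1*539578) + (2014137 + 911166)) = (2069338 + 3379484/1723)*((-59434 - 1*539578) + (2014137 + 911166)) = 3568848858*((-59434 - 539578) + 2925303)/1723 = 3568848858*(-599012 + 2925303)/1723 = (3568848858/1723)*2326291 = 8302180978725678/1723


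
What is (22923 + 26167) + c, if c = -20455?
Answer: 28635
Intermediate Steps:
(22923 + 26167) + c = (22923 + 26167) - 20455 = 49090 - 20455 = 28635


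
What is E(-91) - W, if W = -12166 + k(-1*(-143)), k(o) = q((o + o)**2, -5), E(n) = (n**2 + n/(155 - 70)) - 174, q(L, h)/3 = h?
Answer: 1724389/85 ≈ 20287.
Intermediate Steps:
q(L, h) = 3*h
E(n) = -174 + n**2 + n/85 (E(n) = (n**2 + n/85) - 174 = -174 + n**2 + n/85)
k(o) = -15 (k(o) = 3*(-5) = -15)
W = -12181 (W = -12166 - 15 = -12181)
E(-91) - W = (-174 + (-91)**2 + (1/85)*(-91)) - 1*(-12181) = (-174 + 8281 - 91/85) + 12181 = 689004/85 + 12181 = 1724389/85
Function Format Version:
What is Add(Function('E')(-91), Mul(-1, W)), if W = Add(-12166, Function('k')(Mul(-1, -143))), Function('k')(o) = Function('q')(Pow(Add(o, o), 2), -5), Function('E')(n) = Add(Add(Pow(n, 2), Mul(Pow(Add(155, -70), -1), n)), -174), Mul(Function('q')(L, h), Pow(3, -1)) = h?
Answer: Rational(1724389, 85) ≈ 20287.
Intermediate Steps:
Function('q')(L, h) = Mul(3, h)
Function('E')(n) = Add(-174, Pow(n, 2), Mul(Rational(1, 85), n)) (Function('E')(n) = Add(Add(Pow(n, 2), Mul(Pow(85, -1), n)), -174) = Add(Add(Pow(n, 2), Mul(Rational(1, 85), n)), -174) = Add(-174, Pow(n, 2), Mul(Rational(1, 85), n)))
Function('k')(o) = -15 (Function('k')(o) = Mul(3, -5) = -15)
W = -12181 (W = Add(-12166, -15) = -12181)
Add(Function('E')(-91), Mul(-1, W)) = Add(Add(-174, Pow(-91, 2), Mul(Rational(1, 85), -91)), Mul(-1, -12181)) = Add(Add(-174, 8281, Rational(-91, 85)), 12181) = Add(Rational(689004, 85), 12181) = Rational(1724389, 85)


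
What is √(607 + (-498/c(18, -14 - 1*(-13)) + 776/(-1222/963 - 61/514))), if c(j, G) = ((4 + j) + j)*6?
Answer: √8623361877663170/13737020 ≈ 6.7600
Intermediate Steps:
c(j, G) = 24 + 12*j (c(j, G) = (4 + 2*j)*6 = 24 + 12*j)
√(607 + (-498/c(18, -14 - 1*(-13)) + 776/(-1222/963 - 61/514))) = √(607 + (-498/(24 + 12*18) + 776/(-1222/963 - 61/514))) = √(607 + (-498/(24 + 216) + 776/(-1222*1/963 - 61*1/514))) = √(607 + (-498/240 + 776/(-1222/963 - 61/514))) = √(607 + (-498*1/240 + 776/(-686851/494982))) = √(607 + (-83/40 + 776*(-494982/686851))) = √(607 + (-83/40 - 384106032/686851)) = √(607 - 15421249913/27474040) = √(1255492367/27474040) = √8623361877663170/13737020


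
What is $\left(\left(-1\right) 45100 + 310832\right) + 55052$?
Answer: $320784$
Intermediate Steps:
$\left(\left(-1\right) 45100 + 310832\right) + 55052 = \left(-45100 + 310832\right) + 55052 = 265732 + 55052 = 320784$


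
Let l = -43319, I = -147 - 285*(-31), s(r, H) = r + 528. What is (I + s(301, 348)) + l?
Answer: -33802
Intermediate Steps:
s(r, H) = 528 + r
I = 8688 (I = -147 + 8835 = 8688)
(I + s(301, 348)) + l = (8688 + (528 + 301)) - 43319 = (8688 + 829) - 43319 = 9517 - 43319 = -33802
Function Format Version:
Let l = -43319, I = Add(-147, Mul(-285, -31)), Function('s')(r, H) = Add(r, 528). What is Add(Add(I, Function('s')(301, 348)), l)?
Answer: -33802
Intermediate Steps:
Function('s')(r, H) = Add(528, r)
I = 8688 (I = Add(-147, 8835) = 8688)
Add(Add(I, Function('s')(301, 348)), l) = Add(Add(8688, Add(528, 301)), -43319) = Add(Add(8688, 829), -43319) = Add(9517, -43319) = -33802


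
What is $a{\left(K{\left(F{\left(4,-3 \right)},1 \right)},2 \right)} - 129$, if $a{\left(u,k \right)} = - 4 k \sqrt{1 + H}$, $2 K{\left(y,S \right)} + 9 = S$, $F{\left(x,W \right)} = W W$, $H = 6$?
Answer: $-129 - 8 \sqrt{7} \approx -150.17$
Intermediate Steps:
$F{\left(x,W \right)} = W^{2}$
$K{\left(y,S \right)} = - \frac{9}{2} + \frac{S}{2}$
$a{\left(u,k \right)} = - 4 k \sqrt{7}$ ($a{\left(u,k \right)} = - 4 k \sqrt{1 + 6} = - 4 k \sqrt{7}$)
$a{\left(K{\left(F{\left(4,-3 \right)},1 \right)},2 \right)} - 129 = \left(-4\right) 2 \sqrt{7} - 129 = - 8 \sqrt{7} - 129 = -129 - 8 \sqrt{7}$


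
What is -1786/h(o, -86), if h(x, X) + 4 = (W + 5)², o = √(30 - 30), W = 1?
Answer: -893/16 ≈ -55.813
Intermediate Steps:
o = 0 (o = √0 = 0)
h(x, X) = 32 (h(x, X) = -4 + (1 + 5)² = -4 + 6² = -4 + 36 = 32)
-1786/h(o, -86) = -1786/32 = -1786*1/32 = -893/16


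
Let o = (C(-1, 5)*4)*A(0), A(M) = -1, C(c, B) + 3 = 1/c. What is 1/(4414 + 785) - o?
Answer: -83183/5199 ≈ -16.000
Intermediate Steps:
C(c, B) = -3 + 1/c
o = 16 (o = ((-3 + 1/(-1))*4)*(-1) = ((-3 - 1)*4)*(-1) = -4*4*(-1) = -16*(-1) = 16)
1/(4414 + 785) - o = 1/(4414 + 785) - 1*16 = 1/5199 - 16 = -83183/5199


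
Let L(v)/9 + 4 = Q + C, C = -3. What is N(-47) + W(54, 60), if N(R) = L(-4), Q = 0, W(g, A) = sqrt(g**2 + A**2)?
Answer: -63 + 6*sqrt(181) ≈ 17.722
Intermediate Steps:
W(g, A) = sqrt(A**2 + g**2)
L(v) = -63 (L(v) = -36 + 9*(0 - 3) = -36 + 9*(-3) = -36 - 27 = -63)
N(R) = -63
N(-47) + W(54, 60) = -63 + sqrt(60**2 + 54**2) = -63 + sqrt(3600 + 2916) = -63 + sqrt(6516) = -63 + 6*sqrt(181)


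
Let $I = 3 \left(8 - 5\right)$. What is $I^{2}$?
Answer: $81$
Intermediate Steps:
$I = 9$ ($I = 3 \cdot 3 = 9$)
$I^{2} = 9^{2} = 81$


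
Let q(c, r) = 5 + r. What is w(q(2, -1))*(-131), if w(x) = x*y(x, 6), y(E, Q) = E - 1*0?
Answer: -2096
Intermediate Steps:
y(E, Q) = E (y(E, Q) = E + 0 = E)
w(x) = x² (w(x) = x*x = x²)
w(q(2, -1))*(-131) = (5 - 1)²*(-131) = 4²*(-131) = 16*(-131) = -2096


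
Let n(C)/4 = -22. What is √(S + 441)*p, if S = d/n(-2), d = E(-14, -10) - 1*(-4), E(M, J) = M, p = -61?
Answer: -61*√213499/22 ≈ -1281.2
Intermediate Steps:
n(C) = -88 (n(C) = 4*(-22) = -88)
d = -10 (d = -14 - 1*(-4) = -14 + 4 = -10)
S = 5/44 (S = -10/(-88) = -10*(-1/88) = 5/44 ≈ 0.11364)
√(S + 441)*p = √(5/44 + 441)*(-61) = √(19409/44)*(-61) = (√213499/22)*(-61) = -61*√213499/22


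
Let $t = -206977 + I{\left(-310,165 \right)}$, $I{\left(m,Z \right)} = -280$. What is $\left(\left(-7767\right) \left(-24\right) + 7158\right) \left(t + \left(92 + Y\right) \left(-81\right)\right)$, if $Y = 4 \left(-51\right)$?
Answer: $-38361877710$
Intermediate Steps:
$Y = -204$
$t = -207257$ ($t = -206977 - 280 = -207257$)
$\left(\left(-7767\right) \left(-24\right) + 7158\right) \left(t + \left(92 + Y\right) \left(-81\right)\right) = \left(\left(-7767\right) \left(-24\right) + 7158\right) \left(-207257 + \left(92 - 204\right) \left(-81\right)\right) = \left(186408 + 7158\right) \left(-207257 - -9072\right) = 193566 \left(-207257 + 9072\right) = 193566 \left(-198185\right) = -38361877710$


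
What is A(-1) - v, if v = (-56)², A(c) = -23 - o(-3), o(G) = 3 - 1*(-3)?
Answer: -3165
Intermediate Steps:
o(G) = 6 (o(G) = 3 + 3 = 6)
A(c) = -29 (A(c) = -23 - 1*6 = -23 - 6 = -29)
v = 3136
A(-1) - v = -29 - 1*3136 = -29 - 3136 = -3165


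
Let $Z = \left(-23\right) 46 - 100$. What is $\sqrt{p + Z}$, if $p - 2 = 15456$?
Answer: $10 \sqrt{143} \approx 119.58$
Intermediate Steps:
$p = 15458$ ($p = 2 + 15456 = 15458$)
$Z = -1158$ ($Z = -1058 - 100 = -1158$)
$\sqrt{p + Z} = \sqrt{15458 - 1158} = \sqrt{14300} = 10 \sqrt{143}$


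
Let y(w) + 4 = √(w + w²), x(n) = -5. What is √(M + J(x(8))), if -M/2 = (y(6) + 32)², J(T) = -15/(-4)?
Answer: √(-6593 - 448*√42)/2 ≈ 48.725*I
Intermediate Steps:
J(T) = 15/4 (J(T) = -15*(-¼) = 15/4)
y(w) = -4 + √(w + w²)
M = -2*(28 + √42)² (M = -2*((-4 + √(6*(1 + 6))) + 32)² = -2*((-4 + √(6*7)) + 32)² = -2*((-4 + √42) + 32)² = -2*(28 + √42)² ≈ -2377.8)
√(M + J(x(8))) = √((-1652 - 112*√42) + 15/4) = √(-6593/4 - 112*√42)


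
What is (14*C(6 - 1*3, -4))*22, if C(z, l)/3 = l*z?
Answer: -11088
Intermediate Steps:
C(z, l) = 3*l*z (C(z, l) = 3*(l*z) = 3*l*z)
(14*C(6 - 1*3, -4))*22 = (14*(3*(-4)*(6 - 1*3)))*22 = (14*(3*(-4)*(6 - 3)))*22 = (14*(3*(-4)*3))*22 = (14*(-36))*22 = -504*22 = -11088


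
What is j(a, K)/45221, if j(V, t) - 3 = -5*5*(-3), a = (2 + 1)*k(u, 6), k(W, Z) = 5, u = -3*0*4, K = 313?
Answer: 78/45221 ≈ 0.0017249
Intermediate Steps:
u = 0 (u = 0*4 = 0)
a = 15 (a = (2 + 1)*5 = 3*5 = 15)
j(V, t) = 78 (j(V, t) = 3 - 5*5*(-3) = 3 - 25*(-3) = 3 + 75 = 78)
j(a, K)/45221 = 78/45221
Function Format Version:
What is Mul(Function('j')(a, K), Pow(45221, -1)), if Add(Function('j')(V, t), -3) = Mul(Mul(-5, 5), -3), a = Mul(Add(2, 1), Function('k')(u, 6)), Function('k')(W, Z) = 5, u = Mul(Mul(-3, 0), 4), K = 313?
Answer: Rational(78, 45221) ≈ 0.0017249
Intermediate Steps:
u = 0 (u = Mul(0, 4) = 0)
a = 15 (a = Mul(Add(2, 1), 5) = Mul(3, 5) = 15)
Function('j')(V, t) = 78 (Function('j')(V, t) = Add(3, Mul(Mul(-5, 5), -3)) = Add(3, Mul(-25, -3)) = Add(3, 75) = 78)
Mul(Function('j')(a, K), Pow(45221, -1)) = Mul(78, Pow(45221, -1)) = Mul(78, Rational(1, 45221)) = Rational(78, 45221)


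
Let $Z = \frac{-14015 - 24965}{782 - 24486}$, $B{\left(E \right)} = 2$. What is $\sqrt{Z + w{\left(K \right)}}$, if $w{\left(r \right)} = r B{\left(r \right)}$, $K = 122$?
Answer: $\frac{\sqrt{8626413014}}{5926} \approx 15.673$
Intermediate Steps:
$w{\left(r \right)} = 2 r$ ($w{\left(r \right)} = r 2 = 2 r$)
$Z = \frac{9745}{5926}$ ($Z = - \frac{38980}{-23704} = \left(-38980\right) \left(- \frac{1}{23704}\right) = \frac{9745}{5926} \approx 1.6444$)
$\sqrt{Z + w{\left(K \right)}} = \sqrt{\frac{9745}{5926} + 2 \cdot 122} = \sqrt{\frac{9745}{5926} + 244} = \sqrt{\frac{1455689}{5926}} = \frac{\sqrt{8626413014}}{5926}$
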